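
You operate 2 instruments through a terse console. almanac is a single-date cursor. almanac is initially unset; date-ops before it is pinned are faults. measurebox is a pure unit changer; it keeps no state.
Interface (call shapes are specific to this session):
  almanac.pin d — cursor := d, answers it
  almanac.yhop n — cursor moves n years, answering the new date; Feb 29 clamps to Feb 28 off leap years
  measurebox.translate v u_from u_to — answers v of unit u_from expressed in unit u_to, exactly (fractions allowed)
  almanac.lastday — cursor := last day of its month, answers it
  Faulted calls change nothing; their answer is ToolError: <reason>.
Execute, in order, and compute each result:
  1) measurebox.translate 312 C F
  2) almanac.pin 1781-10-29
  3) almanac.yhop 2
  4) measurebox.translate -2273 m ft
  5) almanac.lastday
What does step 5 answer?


Answer: 1783-10-31

Derivation:
CALL measurebox.translate[v=312; u_from=C; u_to=F]
RET  2968/5
CALL almanac.pin[d=1781-10-29]
RET  1781-10-29
CALL almanac.yhop[n=2]
RET  1783-10-29
CALL measurebox.translate[v=-2273; u_from=m; u_to=ft]
RET  -2841250/381
CALL almanac.lastday[]
RET  1783-10-31


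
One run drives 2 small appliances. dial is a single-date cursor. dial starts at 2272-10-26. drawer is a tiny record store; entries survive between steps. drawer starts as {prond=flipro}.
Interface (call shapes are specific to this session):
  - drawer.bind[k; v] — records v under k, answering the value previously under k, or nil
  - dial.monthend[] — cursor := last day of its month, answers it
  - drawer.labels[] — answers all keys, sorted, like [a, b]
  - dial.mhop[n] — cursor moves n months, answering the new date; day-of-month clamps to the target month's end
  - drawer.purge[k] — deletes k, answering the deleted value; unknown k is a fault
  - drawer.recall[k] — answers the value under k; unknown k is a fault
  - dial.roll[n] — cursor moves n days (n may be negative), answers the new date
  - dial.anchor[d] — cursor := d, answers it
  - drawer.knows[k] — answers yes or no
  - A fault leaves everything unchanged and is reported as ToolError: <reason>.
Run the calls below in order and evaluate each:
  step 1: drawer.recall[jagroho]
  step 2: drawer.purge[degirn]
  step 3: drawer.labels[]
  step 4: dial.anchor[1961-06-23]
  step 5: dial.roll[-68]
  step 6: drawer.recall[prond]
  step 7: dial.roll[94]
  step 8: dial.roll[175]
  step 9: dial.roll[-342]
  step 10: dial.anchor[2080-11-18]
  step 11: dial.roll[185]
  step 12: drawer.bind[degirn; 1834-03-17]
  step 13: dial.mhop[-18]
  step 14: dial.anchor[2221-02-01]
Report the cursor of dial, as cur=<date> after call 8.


Invoking drawer.recall with k=jagroho, — result: ToolError: no such key jagroho.
Invoking drawer.purge with k=degirn, yielding ToolError: no such key degirn.
I run drawer.labels(), yielding [prond].
I try dial.anchor with d=1961-06-23, which returns 1961-06-23.
I call dial.roll with n=-68, and see 1961-04-16.
Next I call drawer.recall with k=prond, and see flipro.
Calling dial.roll with n=94, → 1961-07-19.
Now I run dial.roll with n=175: 1962-01-10.
I call dial.roll with n=-342, and get 1961-02-02.
I call dial.anchor with d=2080-11-18, and get 2080-11-18.
Calling dial.roll with n=185, and see 2081-05-22.
Next I call drawer.bind with k=degirn, v=1834-03-17, which returns nil.
Using dial.mhop with n=-18, giving 2079-11-22.
Invoking dial.anchor with d=2221-02-01, — result: 2221-02-01.

Answer: cur=1962-01-10


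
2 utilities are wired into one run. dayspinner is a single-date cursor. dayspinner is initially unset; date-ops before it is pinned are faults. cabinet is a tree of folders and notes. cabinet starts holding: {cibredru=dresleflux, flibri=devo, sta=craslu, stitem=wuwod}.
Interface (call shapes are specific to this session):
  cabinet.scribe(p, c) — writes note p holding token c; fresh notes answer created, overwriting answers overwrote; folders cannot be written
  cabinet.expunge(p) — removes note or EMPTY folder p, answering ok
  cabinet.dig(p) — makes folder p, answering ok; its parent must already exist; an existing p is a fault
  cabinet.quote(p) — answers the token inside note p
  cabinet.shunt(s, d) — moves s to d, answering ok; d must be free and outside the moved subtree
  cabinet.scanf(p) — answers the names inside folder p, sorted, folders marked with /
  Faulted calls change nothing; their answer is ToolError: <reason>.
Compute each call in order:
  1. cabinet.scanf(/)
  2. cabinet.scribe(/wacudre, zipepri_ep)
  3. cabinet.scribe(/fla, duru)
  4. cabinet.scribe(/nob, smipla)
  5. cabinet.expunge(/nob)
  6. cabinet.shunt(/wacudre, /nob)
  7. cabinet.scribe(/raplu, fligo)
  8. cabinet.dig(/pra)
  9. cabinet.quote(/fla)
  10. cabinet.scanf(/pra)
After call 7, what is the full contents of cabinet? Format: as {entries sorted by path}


-- 1. scanf(p=/) == [cibredru, flibri, sta, stitem]
-- 2. scribe(p=/wacudre, c=zipepri_ep) == created
-- 3. scribe(p=/fla, c=duru) == created
-- 4. scribe(p=/nob, c=smipla) == created
-- 5. expunge(p=/nob) == ok
-- 6. shunt(s=/wacudre, d=/nob) == ok
-- 7. scribe(p=/raplu, c=fligo) == created
-- 8. dig(p=/pra) == ok
-- 9. quote(p=/fla) == duru
-- 10. scanf(p=/pra) == []

Answer: {cibredru=dresleflux, fla=duru, flibri=devo, nob=zipepri_ep, raplu=fligo, sta=craslu, stitem=wuwod}


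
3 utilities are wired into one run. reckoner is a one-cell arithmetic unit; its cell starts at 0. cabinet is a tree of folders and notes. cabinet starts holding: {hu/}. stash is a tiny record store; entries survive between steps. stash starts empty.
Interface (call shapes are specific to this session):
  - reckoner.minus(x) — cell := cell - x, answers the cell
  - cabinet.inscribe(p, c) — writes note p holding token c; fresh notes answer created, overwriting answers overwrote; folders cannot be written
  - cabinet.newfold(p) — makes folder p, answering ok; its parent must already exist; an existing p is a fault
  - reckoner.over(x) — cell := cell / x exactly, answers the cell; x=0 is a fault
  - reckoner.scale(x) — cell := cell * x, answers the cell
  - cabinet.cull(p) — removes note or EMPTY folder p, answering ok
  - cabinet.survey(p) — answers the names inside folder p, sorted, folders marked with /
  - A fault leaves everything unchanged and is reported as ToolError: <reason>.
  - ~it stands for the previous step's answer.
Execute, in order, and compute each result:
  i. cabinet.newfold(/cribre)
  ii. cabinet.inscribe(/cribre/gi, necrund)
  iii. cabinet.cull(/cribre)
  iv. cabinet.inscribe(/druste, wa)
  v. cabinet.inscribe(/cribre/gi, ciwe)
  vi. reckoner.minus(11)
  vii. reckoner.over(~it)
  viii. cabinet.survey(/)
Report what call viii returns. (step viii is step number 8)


Answer: [cribre/, druste, hu/]

Derivation:
·→ cabinet.newfold(/cribre)
·← ok
·→ cabinet.inscribe(/cribre/gi, necrund)
·← created
·→ cabinet.cull(/cribre)
·← ToolError: not empty
·→ cabinet.inscribe(/druste, wa)
·← created
·→ cabinet.inscribe(/cribre/gi, ciwe)
·← overwrote
·→ reckoner.minus(11)
·← -11
·→ reckoner.over(~it)
·← 1
·→ cabinet.survey(/)
·← [cribre/, druste, hu/]


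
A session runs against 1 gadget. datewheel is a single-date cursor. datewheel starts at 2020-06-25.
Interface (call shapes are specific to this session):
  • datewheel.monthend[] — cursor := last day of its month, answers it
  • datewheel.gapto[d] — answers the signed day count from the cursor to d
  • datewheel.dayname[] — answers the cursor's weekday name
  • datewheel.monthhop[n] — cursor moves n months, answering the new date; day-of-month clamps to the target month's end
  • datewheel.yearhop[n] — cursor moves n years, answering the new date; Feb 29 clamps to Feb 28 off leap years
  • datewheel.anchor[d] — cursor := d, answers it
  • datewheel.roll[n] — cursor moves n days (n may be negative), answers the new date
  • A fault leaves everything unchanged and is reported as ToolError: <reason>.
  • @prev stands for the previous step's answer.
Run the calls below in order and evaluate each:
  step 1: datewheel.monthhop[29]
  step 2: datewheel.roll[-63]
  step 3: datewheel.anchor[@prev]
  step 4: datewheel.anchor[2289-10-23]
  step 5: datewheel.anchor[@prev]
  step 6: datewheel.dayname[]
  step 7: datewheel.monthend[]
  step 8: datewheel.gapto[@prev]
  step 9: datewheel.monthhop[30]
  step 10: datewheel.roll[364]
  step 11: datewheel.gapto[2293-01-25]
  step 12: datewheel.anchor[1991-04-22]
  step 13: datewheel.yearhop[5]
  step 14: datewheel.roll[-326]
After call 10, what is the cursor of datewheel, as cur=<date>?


I invoke datewheel.monthhop passing n='29', giving 2022-11-25.
I invoke datewheel.roll passing n='-63', and get 2022-09-23.
Next I call datewheel.anchor passing d='@prev', and observe 2022-09-23.
I use datewheel.anchor passing d='2289-10-23', and see 2289-10-23.
Next I call datewheel.anchor passing d='@prev', → 2289-10-23.
I run datewheel.dayname, giving Wednesday.
Then datewheel.monthend, yielding 2289-10-31.
Now I run datewheel.gapto passing d='@prev': 0.
Invoking datewheel.monthhop passing n='30', and see 2292-04-30.
I invoke datewheel.roll passing n='364', and get 2293-04-29.
I use datewheel.gapto passing d='2293-01-25': -94.
Using datewheel.anchor passing d='1991-04-22': 1991-04-22.
Invoking datewheel.yearhop passing n='5', → 1996-04-22.
Next I call datewheel.roll passing n='-326': 1995-06-01.

Answer: cur=2293-04-29


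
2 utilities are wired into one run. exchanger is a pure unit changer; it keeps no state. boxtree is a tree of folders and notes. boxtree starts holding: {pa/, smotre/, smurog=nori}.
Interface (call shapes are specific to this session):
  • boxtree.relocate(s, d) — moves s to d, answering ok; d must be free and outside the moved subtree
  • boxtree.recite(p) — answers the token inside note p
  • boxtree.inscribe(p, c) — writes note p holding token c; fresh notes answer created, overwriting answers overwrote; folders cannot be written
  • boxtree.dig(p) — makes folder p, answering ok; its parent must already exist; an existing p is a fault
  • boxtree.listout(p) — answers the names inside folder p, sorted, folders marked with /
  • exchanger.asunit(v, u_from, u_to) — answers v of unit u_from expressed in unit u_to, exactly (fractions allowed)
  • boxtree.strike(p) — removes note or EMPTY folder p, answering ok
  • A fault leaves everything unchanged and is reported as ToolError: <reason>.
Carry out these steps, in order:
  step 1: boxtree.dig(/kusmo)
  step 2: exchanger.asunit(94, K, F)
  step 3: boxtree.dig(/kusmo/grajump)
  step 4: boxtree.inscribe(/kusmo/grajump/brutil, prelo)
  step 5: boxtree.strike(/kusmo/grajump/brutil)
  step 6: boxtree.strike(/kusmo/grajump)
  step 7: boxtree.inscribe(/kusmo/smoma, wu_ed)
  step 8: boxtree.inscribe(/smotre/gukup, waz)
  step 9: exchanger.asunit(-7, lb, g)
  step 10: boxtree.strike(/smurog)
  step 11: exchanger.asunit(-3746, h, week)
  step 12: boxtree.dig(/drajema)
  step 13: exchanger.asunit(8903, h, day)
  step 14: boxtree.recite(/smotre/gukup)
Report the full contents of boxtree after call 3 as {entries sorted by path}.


Answer: {kusmo/, kusmo/grajump/, pa/, smotre/, smurog=nori}

Derivation:
Invoking dig using p: /kusmo, and get ok.
I run asunit using v: 94, u_from: K, u_to: F, — result: -29047/100.
I call dig using p: /kusmo/grajump, — result: ok.
Now I run inscribe using p: /kusmo/grajump/brutil, c: prelo, and get created.
I call strike using p: /kusmo/grajump/brutil, and get ok.
Then strike using p: /kusmo/grajump, → ok.
Calling inscribe using p: /kusmo/smoma, c: wu_ed, and observe created.
Invoking inscribe using p: /smotre/gukup, c: waz, and observe created.
I run asunit using v: -7, u_from: lb, u_to: g, and see -317514659/100000.
I call strike using p: /smurog, giving ok.
I use asunit using v: -3746, u_from: h, u_to: week, → -1873/84.
Now I run dig using p: /drajema, and observe ok.
Using asunit using v: 8903, u_from: h, u_to: day, and get 8903/24.
I run recite using p: /smotre/gukup, yielding waz.


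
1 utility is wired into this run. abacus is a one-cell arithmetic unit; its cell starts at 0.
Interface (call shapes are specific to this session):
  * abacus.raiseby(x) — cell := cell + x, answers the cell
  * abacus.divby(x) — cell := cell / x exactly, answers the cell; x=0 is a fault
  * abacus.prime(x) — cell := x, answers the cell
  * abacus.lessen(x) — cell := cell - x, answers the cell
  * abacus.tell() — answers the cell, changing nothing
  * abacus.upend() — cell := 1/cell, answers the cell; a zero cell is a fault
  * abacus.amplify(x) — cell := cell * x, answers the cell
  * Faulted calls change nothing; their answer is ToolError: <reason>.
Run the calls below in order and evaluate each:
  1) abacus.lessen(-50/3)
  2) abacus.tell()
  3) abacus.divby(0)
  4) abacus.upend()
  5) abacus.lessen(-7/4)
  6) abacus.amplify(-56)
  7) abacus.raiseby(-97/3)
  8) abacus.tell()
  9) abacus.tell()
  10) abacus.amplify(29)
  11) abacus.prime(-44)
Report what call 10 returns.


Now I run abacus.lessen on x=-50/3, and observe 50/3.
Now I run abacus.tell, — result: 50/3.
Now I run abacus.divby on x=0, which returns ToolError: division by zero.
Now I run abacus.upend, and see 3/50.
Now I run abacus.lessen on x=-7/4, and get 181/100.
I use abacus.amplify on x=-56, — result: -2534/25.
Now I run abacus.raiseby on x=-97/3, and observe -10027/75.
I invoke abacus.tell, → -10027/75.
I run abacus.tell(), which returns -10027/75.
I try abacus.amplify on x=29, → -290783/75.
Next I call abacus.prime on x=-44, and get -44.

Answer: -290783/75


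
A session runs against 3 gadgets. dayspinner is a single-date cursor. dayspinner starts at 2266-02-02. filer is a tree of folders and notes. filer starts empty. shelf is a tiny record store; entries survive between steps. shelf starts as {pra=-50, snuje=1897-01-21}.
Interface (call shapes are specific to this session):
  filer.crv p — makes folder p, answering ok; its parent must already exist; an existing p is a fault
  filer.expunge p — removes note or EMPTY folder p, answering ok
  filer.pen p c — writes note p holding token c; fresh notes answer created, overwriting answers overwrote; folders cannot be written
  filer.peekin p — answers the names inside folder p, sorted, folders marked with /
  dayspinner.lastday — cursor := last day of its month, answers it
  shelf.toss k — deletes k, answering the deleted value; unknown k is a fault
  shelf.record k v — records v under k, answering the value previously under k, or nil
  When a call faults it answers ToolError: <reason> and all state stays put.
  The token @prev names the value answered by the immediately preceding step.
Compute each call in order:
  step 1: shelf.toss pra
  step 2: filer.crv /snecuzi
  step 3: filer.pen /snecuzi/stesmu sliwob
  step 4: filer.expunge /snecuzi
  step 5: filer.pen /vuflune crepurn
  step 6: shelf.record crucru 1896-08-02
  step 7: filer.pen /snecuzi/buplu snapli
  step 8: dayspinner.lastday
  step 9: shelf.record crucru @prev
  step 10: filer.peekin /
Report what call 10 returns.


Now I run shelf.toss using pra, and get -50.
I use filer.crv using /snecuzi, — result: ok.
I use filer.pen using /snecuzi/stesmu, sliwob: created.
Then filer.expunge using /snecuzi, → ToolError: not empty.
Invoking filer.pen using /vuflune, crepurn, and observe created.
Using shelf.record using crucru, 1896-08-02, — result: nil.
I call filer.pen using /snecuzi/buplu, snapli: created.
Next I call dayspinner.lastday: 2266-02-28.
I use shelf.record using crucru, @prev: 1896-08-02.
Then filer.peekin using /, and get [snecuzi/, vuflune].

Answer: [snecuzi/, vuflune]


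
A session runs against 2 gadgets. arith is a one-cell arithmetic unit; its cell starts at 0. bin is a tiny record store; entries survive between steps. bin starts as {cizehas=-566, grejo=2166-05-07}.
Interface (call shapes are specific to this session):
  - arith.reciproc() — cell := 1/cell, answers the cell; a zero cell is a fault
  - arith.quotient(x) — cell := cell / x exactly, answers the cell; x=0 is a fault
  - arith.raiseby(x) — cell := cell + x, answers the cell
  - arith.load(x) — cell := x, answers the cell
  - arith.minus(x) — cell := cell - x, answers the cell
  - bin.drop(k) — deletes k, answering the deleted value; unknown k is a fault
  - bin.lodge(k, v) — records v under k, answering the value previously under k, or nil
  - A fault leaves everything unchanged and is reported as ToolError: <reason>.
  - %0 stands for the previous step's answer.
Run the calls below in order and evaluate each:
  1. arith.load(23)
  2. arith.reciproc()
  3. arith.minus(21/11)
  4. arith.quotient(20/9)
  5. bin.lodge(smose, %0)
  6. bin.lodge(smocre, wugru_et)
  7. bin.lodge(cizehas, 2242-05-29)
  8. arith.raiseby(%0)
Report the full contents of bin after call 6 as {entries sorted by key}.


Answer: {cizehas=-566, grejo=2166-05-07, smocre=wugru_et, smose=-1062/1265}

Derivation:
Act: load[x: 23]
Obs: 23
Act: reciproc[]
Obs: 1/23
Act: minus[x: 21/11]
Obs: -472/253
Act: quotient[x: 20/9]
Obs: -1062/1265
Act: lodge[k: smose; v: %0]
Obs: nil
Act: lodge[k: smocre; v: wugru_et]
Obs: nil
Act: lodge[k: cizehas; v: 2242-05-29]
Obs: -566
Act: raiseby[x: %0]
Obs: -717052/1265


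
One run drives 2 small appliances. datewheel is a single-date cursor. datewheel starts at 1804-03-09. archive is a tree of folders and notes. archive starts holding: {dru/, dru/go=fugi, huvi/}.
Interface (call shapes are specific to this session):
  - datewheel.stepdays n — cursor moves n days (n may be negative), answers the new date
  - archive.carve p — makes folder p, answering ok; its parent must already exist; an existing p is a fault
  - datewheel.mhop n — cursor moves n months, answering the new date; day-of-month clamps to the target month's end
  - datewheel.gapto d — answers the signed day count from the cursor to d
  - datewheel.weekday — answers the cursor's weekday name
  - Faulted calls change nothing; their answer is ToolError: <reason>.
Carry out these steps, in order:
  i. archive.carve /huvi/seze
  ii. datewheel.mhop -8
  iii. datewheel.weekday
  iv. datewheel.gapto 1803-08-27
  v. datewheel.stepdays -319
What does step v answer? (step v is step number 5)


·→ archive.carve(p→/huvi/seze)
·← ok
·→ datewheel.mhop(n→-8)
·← 1803-07-09
·→ datewheel.weekday()
·← Saturday
·→ datewheel.gapto(d→1803-08-27)
·← 49
·→ datewheel.stepdays(n→-319)
·← 1802-08-24

Answer: 1802-08-24


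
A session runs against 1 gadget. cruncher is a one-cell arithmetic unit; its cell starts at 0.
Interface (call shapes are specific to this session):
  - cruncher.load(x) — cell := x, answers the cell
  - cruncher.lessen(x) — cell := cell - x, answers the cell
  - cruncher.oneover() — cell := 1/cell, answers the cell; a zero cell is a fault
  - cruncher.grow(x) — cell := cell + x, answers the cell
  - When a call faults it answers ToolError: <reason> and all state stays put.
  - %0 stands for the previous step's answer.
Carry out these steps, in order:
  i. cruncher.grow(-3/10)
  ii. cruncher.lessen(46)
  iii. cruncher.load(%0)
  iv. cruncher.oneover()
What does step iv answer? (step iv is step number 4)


→ grow(-3/10)
← -3/10
→ lessen(46)
← -463/10
→ load(%0)
← -463/10
→ oneover()
← -10/463

Answer: -10/463


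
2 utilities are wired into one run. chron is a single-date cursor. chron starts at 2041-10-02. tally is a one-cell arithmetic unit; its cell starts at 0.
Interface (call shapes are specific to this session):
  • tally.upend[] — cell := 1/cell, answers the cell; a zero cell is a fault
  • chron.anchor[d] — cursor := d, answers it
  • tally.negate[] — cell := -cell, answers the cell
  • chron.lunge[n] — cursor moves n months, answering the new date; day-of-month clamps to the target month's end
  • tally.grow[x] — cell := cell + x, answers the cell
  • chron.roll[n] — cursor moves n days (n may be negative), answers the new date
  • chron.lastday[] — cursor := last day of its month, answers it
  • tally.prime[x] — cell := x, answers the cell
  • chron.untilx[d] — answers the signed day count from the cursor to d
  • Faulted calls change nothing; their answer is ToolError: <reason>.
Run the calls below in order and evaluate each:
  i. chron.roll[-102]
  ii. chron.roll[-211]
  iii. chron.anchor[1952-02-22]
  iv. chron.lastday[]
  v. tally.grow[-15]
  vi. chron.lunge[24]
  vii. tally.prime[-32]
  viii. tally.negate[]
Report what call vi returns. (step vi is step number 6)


[in] roll n→-102
  2041-06-22
[in] roll n→-211
  2040-11-23
[in] anchor d→1952-02-22
  1952-02-22
[in] lastday
  1952-02-29
[in] grow x→-15
  -15
[in] lunge n→24
  1954-02-28
[in] prime x→-32
  -32
[in] negate
  32

Answer: 1954-02-28


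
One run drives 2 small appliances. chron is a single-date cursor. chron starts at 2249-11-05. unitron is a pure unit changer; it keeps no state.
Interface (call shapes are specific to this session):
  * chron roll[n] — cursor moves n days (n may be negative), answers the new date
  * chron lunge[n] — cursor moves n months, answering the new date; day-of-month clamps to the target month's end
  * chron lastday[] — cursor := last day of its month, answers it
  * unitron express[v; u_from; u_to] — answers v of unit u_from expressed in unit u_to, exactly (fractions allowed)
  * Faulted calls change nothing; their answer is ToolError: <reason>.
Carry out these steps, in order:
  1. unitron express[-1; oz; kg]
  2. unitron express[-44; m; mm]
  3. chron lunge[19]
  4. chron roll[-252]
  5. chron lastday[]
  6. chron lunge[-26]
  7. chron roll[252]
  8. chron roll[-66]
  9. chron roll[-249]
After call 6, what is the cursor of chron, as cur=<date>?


Answer: cur=2248-07-30

Derivation:
Now I run unitron express passing -1, oz, kg, which returns -45359237/1600000000.
Then unitron express passing -44, m, mm, → -44000.
Next I call chron lunge passing 19, → 2251-06-05.
Using chron roll passing -252, — result: 2250-09-26.
I run chron lastday(), and see 2250-09-30.
I use chron lunge passing -26, and see 2248-07-30.
Calling chron roll passing 252, and get 2249-04-08.
I try chron roll passing -66, and see 2249-02-01.
Now I run chron roll passing -249, giving 2248-05-28.


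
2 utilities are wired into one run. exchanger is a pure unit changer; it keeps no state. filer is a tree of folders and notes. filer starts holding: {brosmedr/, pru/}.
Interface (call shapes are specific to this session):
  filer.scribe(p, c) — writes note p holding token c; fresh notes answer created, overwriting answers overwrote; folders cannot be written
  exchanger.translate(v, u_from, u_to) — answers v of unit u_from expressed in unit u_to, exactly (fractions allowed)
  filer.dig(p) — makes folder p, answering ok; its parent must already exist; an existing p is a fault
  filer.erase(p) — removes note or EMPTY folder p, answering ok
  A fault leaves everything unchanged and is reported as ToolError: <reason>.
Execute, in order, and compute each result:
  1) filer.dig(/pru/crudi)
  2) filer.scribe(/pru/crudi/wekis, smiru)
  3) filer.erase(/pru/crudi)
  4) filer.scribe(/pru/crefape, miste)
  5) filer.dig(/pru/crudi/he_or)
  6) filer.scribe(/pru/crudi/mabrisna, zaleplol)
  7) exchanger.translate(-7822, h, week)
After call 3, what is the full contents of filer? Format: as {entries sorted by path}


Answer: {brosmedr/, pru/, pru/crudi/, pru/crudi/wekis=smiru}

Derivation:
% filer.dig(p=/pru/crudi) -> ok
% filer.scribe(p=/pru/crudi/wekis, c=smiru) -> created
% filer.erase(p=/pru/crudi) -> ToolError: not empty
% filer.scribe(p=/pru/crefape, c=miste) -> created
% filer.dig(p=/pru/crudi/he_or) -> ok
% filer.scribe(p=/pru/crudi/mabrisna, c=zaleplol) -> created
% exchanger.translate(v=-7822, u_from=h, u_to=week) -> -3911/84


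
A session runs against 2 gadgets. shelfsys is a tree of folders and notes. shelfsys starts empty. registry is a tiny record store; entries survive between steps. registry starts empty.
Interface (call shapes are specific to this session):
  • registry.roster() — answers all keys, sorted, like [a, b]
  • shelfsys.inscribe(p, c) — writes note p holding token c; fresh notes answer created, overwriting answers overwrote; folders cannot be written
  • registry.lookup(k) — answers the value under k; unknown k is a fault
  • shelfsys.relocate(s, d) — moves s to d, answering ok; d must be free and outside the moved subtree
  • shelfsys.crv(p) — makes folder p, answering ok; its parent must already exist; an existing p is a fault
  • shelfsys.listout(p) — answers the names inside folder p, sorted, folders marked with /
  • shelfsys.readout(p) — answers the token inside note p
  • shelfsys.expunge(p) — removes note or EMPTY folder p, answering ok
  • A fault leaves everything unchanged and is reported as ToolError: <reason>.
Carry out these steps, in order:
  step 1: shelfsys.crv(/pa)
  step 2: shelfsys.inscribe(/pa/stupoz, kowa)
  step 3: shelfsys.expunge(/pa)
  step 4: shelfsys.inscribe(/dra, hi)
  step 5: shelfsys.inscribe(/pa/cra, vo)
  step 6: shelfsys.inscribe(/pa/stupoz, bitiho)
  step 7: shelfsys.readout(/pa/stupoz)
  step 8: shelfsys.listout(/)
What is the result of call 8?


~$ shelfsys.crv p='/pa'
:: ok
~$ shelfsys.inscribe p='/pa/stupoz' c='kowa'
:: created
~$ shelfsys.expunge p='/pa'
:: ToolError: not empty
~$ shelfsys.inscribe p='/dra' c='hi'
:: created
~$ shelfsys.inscribe p='/pa/cra' c='vo'
:: created
~$ shelfsys.inscribe p='/pa/stupoz' c='bitiho'
:: overwrote
~$ shelfsys.readout p='/pa/stupoz'
:: bitiho
~$ shelfsys.listout p='/'
:: [dra, pa/]

Answer: [dra, pa/]


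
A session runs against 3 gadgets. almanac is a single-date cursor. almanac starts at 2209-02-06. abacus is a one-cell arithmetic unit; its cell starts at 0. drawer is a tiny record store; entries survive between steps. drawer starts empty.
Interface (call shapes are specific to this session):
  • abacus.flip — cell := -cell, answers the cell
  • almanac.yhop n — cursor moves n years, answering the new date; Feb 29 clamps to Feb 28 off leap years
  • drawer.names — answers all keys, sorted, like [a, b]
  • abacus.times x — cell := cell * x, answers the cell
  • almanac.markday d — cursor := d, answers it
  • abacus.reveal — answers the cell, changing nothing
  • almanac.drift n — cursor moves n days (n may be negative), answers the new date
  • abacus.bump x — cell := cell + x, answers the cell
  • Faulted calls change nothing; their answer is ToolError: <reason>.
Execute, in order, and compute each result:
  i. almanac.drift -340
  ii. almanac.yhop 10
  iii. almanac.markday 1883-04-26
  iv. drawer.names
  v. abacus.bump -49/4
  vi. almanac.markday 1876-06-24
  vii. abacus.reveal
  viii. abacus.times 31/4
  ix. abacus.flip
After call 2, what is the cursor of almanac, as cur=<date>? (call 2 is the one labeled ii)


Answer: cur=2218-03-03

Derivation:
! almanac.drift(n: -340) == 2208-03-03
! almanac.yhop(n: 10) == 2218-03-03
! almanac.markday(d: 1883-04-26) == 1883-04-26
! drawer.names() == []
! abacus.bump(x: -49/4) == -49/4
! almanac.markday(d: 1876-06-24) == 1876-06-24
! abacus.reveal() == -49/4
! abacus.times(x: 31/4) == -1519/16
! abacus.flip() == 1519/16


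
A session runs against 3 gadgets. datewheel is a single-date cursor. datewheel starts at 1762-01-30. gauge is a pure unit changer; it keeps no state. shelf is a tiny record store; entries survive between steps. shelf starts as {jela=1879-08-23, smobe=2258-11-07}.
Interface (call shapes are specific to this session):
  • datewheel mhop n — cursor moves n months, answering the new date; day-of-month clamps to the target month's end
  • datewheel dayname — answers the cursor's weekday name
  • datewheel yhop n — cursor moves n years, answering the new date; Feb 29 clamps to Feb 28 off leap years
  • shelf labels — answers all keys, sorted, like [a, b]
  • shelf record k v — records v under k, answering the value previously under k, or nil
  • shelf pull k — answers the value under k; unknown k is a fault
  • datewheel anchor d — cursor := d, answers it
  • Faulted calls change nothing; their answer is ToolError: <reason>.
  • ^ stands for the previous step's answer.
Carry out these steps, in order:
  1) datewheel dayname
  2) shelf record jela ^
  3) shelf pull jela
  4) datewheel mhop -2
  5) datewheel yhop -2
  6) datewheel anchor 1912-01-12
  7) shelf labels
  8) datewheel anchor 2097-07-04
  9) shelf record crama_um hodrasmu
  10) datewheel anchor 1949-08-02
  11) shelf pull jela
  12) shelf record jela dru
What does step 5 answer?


Answer: 1759-11-30

Derivation:
% datewheel dayname
= Saturday
% shelf record k='jela' v='^'
= 1879-08-23
% shelf pull k='jela'
= Saturday
% datewheel mhop n='-2'
= 1761-11-30
% datewheel yhop n='-2'
= 1759-11-30
% datewheel anchor d='1912-01-12'
= 1912-01-12
% shelf labels
= [jela, smobe]
% datewheel anchor d='2097-07-04'
= 2097-07-04
% shelf record k='crama_um' v='hodrasmu'
= nil
% datewheel anchor d='1949-08-02'
= 1949-08-02
% shelf pull k='jela'
= Saturday
% shelf record k='jela' v='dru'
= Saturday


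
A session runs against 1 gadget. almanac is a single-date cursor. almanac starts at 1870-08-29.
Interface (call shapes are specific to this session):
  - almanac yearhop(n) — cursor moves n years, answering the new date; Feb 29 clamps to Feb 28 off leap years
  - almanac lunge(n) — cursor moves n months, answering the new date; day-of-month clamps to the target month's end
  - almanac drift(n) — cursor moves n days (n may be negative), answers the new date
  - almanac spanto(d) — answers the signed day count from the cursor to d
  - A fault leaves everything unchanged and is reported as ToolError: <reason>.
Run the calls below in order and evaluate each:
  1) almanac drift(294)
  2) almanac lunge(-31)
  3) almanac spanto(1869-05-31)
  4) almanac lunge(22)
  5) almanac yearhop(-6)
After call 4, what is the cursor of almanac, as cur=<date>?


-> almanac drift(n=294)
<- 1871-06-19
-> almanac lunge(n=-31)
<- 1868-11-19
-> almanac spanto(d=1869-05-31)
<- 193
-> almanac lunge(n=22)
<- 1870-09-19
-> almanac yearhop(n=-6)
<- 1864-09-19

Answer: cur=1870-09-19


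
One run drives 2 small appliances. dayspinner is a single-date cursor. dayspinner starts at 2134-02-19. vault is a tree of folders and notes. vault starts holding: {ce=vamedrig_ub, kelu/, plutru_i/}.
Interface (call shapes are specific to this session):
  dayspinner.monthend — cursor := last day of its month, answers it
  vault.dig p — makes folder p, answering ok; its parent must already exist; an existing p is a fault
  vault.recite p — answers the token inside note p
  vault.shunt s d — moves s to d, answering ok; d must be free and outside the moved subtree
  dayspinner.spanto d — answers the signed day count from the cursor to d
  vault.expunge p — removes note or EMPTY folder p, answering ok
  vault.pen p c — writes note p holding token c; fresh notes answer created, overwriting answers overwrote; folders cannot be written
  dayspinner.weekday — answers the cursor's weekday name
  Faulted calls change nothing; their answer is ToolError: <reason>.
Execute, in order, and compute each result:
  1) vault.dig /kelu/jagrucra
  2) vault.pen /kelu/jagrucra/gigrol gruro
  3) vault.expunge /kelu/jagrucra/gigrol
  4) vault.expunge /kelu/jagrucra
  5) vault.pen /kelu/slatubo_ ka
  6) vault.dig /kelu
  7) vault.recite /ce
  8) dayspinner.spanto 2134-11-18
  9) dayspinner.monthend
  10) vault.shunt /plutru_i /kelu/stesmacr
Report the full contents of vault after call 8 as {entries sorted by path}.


==> vault.dig(p='/kelu/jagrucra')
<== ok
==> vault.pen(p='/kelu/jagrucra/gigrol', c='gruro')
<== created
==> vault.expunge(p='/kelu/jagrucra/gigrol')
<== ok
==> vault.expunge(p='/kelu/jagrucra')
<== ok
==> vault.pen(p='/kelu/slatubo_', c='ka')
<== created
==> vault.dig(p='/kelu')
<== ToolError: exists
==> vault.recite(p='/ce')
<== vamedrig_ub
==> dayspinner.spanto(d='2134-11-18')
<== 272
==> dayspinner.monthend()
<== 2134-02-28
==> vault.shunt(s='/plutru_i', d='/kelu/stesmacr')
<== ok

Answer: {ce=vamedrig_ub, kelu/, kelu/slatubo_=ka, plutru_i/}


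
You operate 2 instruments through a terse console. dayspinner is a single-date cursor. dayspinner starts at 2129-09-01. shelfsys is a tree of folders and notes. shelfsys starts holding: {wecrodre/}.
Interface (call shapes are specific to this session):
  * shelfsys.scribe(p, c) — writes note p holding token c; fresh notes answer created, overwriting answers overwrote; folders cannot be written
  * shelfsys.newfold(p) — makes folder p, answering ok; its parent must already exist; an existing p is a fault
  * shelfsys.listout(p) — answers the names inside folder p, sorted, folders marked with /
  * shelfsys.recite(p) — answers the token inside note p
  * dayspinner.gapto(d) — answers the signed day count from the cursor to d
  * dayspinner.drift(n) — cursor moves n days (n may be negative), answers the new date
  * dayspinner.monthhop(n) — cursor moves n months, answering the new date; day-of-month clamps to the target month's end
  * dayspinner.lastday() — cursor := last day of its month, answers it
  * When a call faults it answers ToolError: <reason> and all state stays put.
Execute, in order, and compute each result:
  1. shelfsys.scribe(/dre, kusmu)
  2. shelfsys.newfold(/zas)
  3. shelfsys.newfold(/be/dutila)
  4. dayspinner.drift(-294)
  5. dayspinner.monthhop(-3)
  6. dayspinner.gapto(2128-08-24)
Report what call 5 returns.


Answer: 2128-08-11

Derivation:
→ shelfsys.scribe(p='/dre', c='kusmu')
← created
→ shelfsys.newfold(p='/zas')
← ok
→ shelfsys.newfold(p='/be/dutila')
← ToolError: no parent
→ dayspinner.drift(n='-294')
← 2128-11-11
→ dayspinner.monthhop(n='-3')
← 2128-08-11
→ dayspinner.gapto(d='2128-08-24')
← 13


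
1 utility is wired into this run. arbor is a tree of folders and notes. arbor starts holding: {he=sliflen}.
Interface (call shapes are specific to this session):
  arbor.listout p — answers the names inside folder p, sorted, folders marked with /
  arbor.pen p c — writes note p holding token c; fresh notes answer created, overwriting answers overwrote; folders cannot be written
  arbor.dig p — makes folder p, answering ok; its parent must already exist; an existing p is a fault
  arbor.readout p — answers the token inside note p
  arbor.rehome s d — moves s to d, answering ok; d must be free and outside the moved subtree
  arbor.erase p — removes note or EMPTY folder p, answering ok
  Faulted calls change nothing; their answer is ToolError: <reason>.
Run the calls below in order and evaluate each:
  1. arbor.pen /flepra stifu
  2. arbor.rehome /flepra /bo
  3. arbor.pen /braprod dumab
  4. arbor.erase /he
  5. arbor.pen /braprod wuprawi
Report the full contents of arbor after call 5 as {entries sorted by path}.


Answer: {bo=stifu, braprod=wuprawi}

Derivation:
% arbor.pen(p='/flepra', c='stifu') ~> created
% arbor.rehome(s='/flepra', d='/bo') ~> ok
% arbor.pen(p='/braprod', c='dumab') ~> created
% arbor.erase(p='/he') ~> ok
% arbor.pen(p='/braprod', c='wuprawi') ~> overwrote


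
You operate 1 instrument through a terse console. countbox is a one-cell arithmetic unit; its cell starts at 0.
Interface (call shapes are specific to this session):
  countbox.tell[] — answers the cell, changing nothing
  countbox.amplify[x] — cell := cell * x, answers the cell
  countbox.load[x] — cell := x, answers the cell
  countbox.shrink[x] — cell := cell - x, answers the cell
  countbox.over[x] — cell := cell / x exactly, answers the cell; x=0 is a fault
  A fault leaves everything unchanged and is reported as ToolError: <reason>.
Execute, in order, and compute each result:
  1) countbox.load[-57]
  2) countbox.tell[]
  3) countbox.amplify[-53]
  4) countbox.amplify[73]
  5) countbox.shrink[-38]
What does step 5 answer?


-- 1. countbox.load(x=-57) == -57
-- 2. countbox.tell() == -57
-- 3. countbox.amplify(x=-53) == 3021
-- 4. countbox.amplify(x=73) == 220533
-- 5. countbox.shrink(x=-38) == 220571

Answer: 220571


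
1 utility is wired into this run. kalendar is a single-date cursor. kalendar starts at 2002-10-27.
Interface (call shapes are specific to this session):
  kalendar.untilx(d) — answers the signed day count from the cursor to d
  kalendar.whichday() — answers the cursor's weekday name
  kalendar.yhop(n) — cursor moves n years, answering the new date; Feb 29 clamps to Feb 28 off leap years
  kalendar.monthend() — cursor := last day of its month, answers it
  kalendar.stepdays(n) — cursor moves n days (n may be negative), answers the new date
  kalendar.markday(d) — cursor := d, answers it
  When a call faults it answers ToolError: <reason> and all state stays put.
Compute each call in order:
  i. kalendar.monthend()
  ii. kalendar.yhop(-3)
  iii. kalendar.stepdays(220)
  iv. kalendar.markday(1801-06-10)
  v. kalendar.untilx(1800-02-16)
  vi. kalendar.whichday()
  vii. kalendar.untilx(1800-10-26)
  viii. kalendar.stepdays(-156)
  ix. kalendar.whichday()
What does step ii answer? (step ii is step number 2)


Then kalendar.monthend, and observe 2002-10-31.
Invoking kalendar.yhop using n='-3', which returns 1999-10-31.
I try kalendar.stepdays using n='220', — result: 2000-06-07.
I try kalendar.markday using d='1801-06-10', which returns 1801-06-10.
I try kalendar.untilx using d='1800-02-16', which returns -479.
Now I run kalendar.whichday(): Wednesday.
Calling kalendar.untilx using d='1800-10-26', giving -227.
I use kalendar.stepdays using n='-156', and observe 1801-01-05.
Using kalendar.whichday, — result: Monday.

Answer: 1999-10-31


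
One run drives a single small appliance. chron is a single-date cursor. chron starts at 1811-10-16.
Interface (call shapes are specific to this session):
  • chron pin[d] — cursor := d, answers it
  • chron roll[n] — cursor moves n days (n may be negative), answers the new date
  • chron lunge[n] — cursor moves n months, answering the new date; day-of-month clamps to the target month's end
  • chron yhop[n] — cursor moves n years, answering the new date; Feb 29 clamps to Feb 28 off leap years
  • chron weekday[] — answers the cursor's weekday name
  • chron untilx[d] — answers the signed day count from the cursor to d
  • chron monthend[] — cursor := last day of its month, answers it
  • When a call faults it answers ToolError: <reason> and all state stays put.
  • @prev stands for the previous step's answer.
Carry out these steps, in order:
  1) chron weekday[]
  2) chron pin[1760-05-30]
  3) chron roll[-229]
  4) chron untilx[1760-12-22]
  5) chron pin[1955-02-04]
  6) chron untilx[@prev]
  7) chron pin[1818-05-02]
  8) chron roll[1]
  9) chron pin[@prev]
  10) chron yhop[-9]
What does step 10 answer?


Answer: 1809-05-03

Derivation:
% chron weekday
[out] Wednesday
% chron pin 1760-05-30
[out] 1760-05-30
% chron roll -229
[out] 1759-10-14
% chron untilx 1760-12-22
[out] 435
% chron pin 1955-02-04
[out] 1955-02-04
% chron untilx @prev
[out] 0
% chron pin 1818-05-02
[out] 1818-05-02
% chron roll 1
[out] 1818-05-03
% chron pin @prev
[out] 1818-05-03
% chron yhop -9
[out] 1809-05-03


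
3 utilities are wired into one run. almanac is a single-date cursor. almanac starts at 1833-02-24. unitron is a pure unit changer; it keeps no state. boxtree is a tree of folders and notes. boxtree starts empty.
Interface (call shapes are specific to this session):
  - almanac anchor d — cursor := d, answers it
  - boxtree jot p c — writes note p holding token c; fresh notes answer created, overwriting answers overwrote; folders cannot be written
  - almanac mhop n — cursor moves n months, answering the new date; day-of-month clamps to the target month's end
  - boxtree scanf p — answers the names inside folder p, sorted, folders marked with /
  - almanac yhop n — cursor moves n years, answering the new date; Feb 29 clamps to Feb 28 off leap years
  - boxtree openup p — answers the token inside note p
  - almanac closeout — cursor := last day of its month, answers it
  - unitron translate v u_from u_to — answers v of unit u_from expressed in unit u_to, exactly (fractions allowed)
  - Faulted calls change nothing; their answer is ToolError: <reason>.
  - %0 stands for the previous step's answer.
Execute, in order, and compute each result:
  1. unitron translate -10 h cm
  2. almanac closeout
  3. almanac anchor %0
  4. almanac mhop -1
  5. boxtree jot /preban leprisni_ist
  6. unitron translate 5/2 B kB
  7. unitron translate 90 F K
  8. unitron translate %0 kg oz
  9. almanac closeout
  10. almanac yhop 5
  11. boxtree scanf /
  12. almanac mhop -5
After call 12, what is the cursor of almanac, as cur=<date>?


Answer: cur=1837-08-31

Derivation:
Do: unitron translate[v='-10'; u_from='h'; u_to='cm']
See: ToolError: incompatible units
Do: almanac closeout[]
See: 1833-02-28
Do: almanac anchor[d='%0']
See: 1833-02-28
Do: almanac mhop[n='-1']
See: 1833-01-28
Do: boxtree jot[p='/preban'; c='leprisni_ist']
See: created
Do: unitron translate[v='5/2'; u_from='B'; u_to='kB']
See: 1/400
Do: unitron translate[v='90'; u_from='F'; u_to='K']
See: 54967/180
Do: unitron translate[v='%0'; u_from='kg'; u_to='oz']
See: 399760000000/37112103
Do: almanac closeout[]
See: 1833-01-31
Do: almanac yhop[n='5']
See: 1838-01-31
Do: boxtree scanf[p='/']
See: [preban]
Do: almanac mhop[n='-5']
See: 1837-08-31
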